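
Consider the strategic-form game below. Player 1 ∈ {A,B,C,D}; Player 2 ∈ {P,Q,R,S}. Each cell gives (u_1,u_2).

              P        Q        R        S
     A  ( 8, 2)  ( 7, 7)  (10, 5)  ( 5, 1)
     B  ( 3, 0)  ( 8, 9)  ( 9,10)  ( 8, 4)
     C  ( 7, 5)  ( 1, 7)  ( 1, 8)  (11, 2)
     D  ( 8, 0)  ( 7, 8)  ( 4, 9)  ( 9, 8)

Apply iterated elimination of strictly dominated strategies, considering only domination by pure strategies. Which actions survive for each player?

P2 drop P (Q beats it: A:7>2 B:9>0 C:7>5 D:8>0)
P2 drop S (R beats it: A:5>1 B:10>4 C:8>2 D:9>8)
P1 drop C (A beats it: Q:7>1 R:10>1)
P1 drop D (B beats it: Q:8>7 R:9>4)
P1→{A,B} P2→{Q,R}

Survivors P1:{A,B} P2:{Q,R}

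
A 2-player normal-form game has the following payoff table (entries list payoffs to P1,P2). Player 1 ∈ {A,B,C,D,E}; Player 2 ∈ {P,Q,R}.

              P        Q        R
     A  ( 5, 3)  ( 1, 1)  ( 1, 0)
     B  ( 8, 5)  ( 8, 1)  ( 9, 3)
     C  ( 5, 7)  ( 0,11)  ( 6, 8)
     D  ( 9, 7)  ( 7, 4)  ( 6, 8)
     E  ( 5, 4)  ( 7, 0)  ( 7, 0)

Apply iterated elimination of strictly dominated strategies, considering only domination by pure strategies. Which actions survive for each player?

IESDS → P1:{B,D} P2:{P,R}

P1 drop A (B beats it: P:8>5 Q:8>1 R:9>1)
P1 drop C (B beats it: P:8>5 Q:8>0 R:9>6)
P1 drop E (B beats it: P:8>5 Q:8>7 R:9>7)
P2 drop Q (P beats it: B:5>1 D:7>4)
P1→{B,D} P2→{P,R}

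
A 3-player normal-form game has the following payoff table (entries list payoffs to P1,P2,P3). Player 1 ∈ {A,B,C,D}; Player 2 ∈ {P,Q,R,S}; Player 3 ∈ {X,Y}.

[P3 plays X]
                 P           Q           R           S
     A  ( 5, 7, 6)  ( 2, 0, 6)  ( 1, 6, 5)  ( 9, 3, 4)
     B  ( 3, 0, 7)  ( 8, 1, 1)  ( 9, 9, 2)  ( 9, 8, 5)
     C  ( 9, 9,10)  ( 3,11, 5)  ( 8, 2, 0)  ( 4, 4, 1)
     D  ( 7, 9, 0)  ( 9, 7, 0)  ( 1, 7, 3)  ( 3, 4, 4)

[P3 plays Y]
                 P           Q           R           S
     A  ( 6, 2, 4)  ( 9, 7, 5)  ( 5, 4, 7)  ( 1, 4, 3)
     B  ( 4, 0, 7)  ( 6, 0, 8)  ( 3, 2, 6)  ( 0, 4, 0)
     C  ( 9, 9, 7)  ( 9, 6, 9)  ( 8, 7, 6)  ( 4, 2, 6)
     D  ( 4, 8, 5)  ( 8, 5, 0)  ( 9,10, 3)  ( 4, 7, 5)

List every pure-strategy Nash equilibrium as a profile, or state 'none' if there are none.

(A,P,X): not NE [P1→C gives 9>5]
(A,P,Y): not NE [P1→C gives 9>6; P2→Q gives 7>2; P3→X gives 6>4]
(A,Q,X): not NE [P1→D gives 9>2; P2→P gives 7>0]
(A,Q,Y): not NE [P3→X gives 6>5]
(A,R,X): not NE [P1→B gives 9>1; P2→P gives 7>6; P3→Y gives 7>5]
(A,R,Y): not NE [P1→D gives 9>5; P2→Q gives 7>4]
(A,S,X): not NE [P2→P gives 7>3]
(A,S,Y): not NE [P1→D gives 4>1; P2→Q gives 7>4; P3→X gives 4>3]
(B,P,X): not NE [P1→C gives 9>3; P2→R gives 9>0]
(B,P,Y): not NE [P1→C gives 9>4; P2→S gives 4>0]
(B,Q,X): not NE [P1→D gives 9>8; P2→R gives 9>1; P3→Y gives 8>1]
(B,Q,Y): not NE [P1→C gives 9>6; P2→S gives 4>0]
(B,R,X): not NE [P3→Y gives 6>2]
(B,R,Y): not NE [P1→D gives 9>3; P2→S gives 4>2]
(B,S,X): not NE [P2→R gives 9>8]
(B,S,Y): not NE [P1→D gives 4>0; P3→X gives 5>0]
(C,P,X): not NE [P2→Q gives 11>9]
(C,P,Y): not NE [P3→X gives 10>7]
(C,Q,X): not NE [P1→D gives 9>3; P3→Y gives 9>5]
(C,Q,Y): not NE [P2→P gives 9>6]
(C,R,X): not NE [P1→B gives 9>8; P2→Q gives 11>2; P3→Y gives 6>0]
(C,R,Y): not NE [P1→D gives 9>8; P2→P gives 9>7]
(C,S,X): not NE [P1→B gives 9>4; P2→Q gives 11>4; P3→Y gives 6>1]
(C,S,Y): not NE [P2→P gives 9>2]
(D,P,X): not NE [P1→C gives 9>7; P3→Y gives 5>0]
(D,P,Y): not NE [P1→C gives 9>4; P2→R gives 10>8]
(D,Q,X): not NE [P2→P gives 9>7]
(D,Q,Y): not NE [P1→C gives 9>8; P2→R gives 10>5]
(D,R,X): not NE [P1→B gives 9>1; P2→P gives 9>7]
(D,R,Y): NE
(D,S,X): not NE [P1→B gives 9>3; P2→P gives 9>4; P3→Y gives 5>4]
(D,S,Y): not NE [P2→R gives 10>7]

Nash profiles: (D,R,Y)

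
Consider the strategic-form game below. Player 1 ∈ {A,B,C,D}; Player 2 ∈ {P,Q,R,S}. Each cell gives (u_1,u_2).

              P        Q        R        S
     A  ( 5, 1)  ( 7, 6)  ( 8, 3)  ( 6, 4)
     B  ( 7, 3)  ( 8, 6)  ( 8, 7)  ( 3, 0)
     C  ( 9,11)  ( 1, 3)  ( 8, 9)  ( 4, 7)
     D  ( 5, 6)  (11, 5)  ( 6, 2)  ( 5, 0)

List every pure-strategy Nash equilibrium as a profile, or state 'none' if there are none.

(A,P): not NE [P1→C gives 9>5; P2→Q gives 6>1]
(A,Q): not NE [P1→D gives 11>7]
(A,R): not NE [P2→Q gives 6>3]
(A,S): not NE [P2→Q gives 6>4]
(B,P): not NE [P1→C gives 9>7; P2→R gives 7>3]
(B,Q): not NE [P1→D gives 11>8; P2→R gives 7>6]
(B,R): NE
(B,S): not NE [P1→A gives 6>3; P2→R gives 7>0]
(C,P): NE
(C,Q): not NE [P1→D gives 11>1; P2→P gives 11>3]
(C,R): not NE [P2→P gives 11>9]
(C,S): not NE [P1→A gives 6>4; P2→P gives 11>7]
(D,P): not NE [P1→C gives 9>5]
(D,Q): not NE [P2→P gives 6>5]
(D,R): not NE [P1→C gives 8>6; P2→P gives 6>2]
(D,S): not NE [P1→A gives 6>5; P2→P gives 6>0]

NE set: (B,R), (C,P)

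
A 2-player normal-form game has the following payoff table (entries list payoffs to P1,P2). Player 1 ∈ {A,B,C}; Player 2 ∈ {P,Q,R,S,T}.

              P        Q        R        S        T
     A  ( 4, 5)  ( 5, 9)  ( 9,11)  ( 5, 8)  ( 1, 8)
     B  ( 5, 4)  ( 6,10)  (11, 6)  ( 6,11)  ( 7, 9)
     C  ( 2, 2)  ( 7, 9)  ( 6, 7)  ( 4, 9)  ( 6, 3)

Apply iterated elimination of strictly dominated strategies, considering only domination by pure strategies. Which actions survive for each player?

P1 drop A (B beats it: P:5>4 Q:6>5 R:11>9 S:6>5 T:7>1)
P2 drop P (Q beats it: B:10>4 C:9>2)
P2 drop R (Q beats it: B:10>6 C:9>7)
P2 drop T (Q beats it: B:10>9 C:9>3)
P1→{B,C} P2→{Q,S}

IESDS → P1:{B,C} P2:{Q,S}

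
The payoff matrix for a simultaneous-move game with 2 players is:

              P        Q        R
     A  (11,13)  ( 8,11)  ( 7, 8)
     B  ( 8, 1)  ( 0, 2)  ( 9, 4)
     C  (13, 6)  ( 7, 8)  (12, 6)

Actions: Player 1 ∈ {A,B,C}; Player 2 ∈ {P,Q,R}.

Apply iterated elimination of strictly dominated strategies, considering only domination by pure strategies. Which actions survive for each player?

Remaining: P1:{A,C} P2:{P,Q}

P1 drop B (C beats it: P:13>8 Q:7>0 R:12>9)
P2 drop R (Q beats it: A:11>8 C:8>6)
P1→{A,C} P2→{P,Q}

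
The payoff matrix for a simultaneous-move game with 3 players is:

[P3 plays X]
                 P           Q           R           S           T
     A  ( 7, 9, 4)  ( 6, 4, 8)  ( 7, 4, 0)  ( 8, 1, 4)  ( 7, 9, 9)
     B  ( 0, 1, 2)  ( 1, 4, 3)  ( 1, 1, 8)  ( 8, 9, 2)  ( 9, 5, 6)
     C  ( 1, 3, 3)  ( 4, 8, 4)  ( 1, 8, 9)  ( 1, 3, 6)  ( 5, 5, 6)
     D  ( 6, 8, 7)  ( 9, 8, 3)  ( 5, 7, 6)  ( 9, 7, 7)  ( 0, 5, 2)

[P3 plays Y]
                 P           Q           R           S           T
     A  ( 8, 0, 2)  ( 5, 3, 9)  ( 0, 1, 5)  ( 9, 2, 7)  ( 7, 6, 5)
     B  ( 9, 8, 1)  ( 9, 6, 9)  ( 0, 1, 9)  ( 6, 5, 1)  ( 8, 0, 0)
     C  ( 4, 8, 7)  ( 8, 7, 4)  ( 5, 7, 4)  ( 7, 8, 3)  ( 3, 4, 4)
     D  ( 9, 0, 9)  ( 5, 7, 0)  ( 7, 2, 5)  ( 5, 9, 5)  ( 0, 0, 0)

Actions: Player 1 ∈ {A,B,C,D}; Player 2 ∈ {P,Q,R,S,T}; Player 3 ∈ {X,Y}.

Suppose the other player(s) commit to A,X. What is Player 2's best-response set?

P2 best: {P,T}

u_2(P vs A,X) = 9
u_2(Q vs A,X) = 4
u_2(R vs A,X) = 4
u_2(S vs A,X) = 1
u_2(T vs A,X) = 9
max payoff 9 at {P,T}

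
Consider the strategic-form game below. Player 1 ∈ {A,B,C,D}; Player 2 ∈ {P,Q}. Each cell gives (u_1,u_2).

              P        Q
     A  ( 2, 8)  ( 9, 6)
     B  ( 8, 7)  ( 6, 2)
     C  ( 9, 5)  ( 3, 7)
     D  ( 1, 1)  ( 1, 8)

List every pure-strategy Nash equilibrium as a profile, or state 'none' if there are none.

PSNE: ∅

(A,P): not NE [P1→C gives 9>2]
(A,Q): not NE [P2→P gives 8>6]
(B,P): not NE [P1→C gives 9>8]
(B,Q): not NE [P1→A gives 9>6; P2→P gives 7>2]
(C,P): not NE [P2→Q gives 7>5]
(C,Q): not NE [P1→A gives 9>3]
(D,P): not NE [P1→C gives 9>1; P2→Q gives 8>1]
(D,Q): not NE [P1→A gives 9>1]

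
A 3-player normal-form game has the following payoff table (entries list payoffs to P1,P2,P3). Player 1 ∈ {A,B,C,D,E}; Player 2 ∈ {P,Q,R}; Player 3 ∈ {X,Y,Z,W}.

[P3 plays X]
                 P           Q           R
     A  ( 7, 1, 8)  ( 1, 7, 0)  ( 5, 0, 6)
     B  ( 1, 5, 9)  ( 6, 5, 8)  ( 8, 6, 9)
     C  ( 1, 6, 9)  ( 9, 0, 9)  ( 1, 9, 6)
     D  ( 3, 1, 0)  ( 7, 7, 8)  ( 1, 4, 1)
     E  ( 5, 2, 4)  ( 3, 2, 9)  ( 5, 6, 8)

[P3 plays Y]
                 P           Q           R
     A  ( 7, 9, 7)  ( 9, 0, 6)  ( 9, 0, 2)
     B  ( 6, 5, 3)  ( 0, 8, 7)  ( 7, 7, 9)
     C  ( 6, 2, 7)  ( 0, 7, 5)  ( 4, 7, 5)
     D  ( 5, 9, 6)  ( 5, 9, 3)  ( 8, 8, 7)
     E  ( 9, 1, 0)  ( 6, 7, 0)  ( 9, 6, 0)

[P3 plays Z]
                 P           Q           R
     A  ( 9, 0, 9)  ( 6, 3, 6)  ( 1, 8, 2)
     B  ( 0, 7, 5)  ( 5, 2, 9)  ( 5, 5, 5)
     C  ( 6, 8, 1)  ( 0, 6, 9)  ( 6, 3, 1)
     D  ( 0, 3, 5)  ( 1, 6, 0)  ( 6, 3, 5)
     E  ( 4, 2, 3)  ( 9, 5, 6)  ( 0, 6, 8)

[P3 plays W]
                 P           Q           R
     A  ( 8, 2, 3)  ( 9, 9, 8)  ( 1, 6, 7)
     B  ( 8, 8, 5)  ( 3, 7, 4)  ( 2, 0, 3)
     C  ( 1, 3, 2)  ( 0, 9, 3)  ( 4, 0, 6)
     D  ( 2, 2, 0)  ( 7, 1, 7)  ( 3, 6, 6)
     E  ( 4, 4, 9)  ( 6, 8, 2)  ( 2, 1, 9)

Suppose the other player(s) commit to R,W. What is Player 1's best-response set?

BR_1 = {C}

u_1(A vs R,W) = 1
u_1(B vs R,W) = 2
u_1(C vs R,W) = 4
u_1(D vs R,W) = 3
u_1(E vs R,W) = 2
max payoff 4 at {C}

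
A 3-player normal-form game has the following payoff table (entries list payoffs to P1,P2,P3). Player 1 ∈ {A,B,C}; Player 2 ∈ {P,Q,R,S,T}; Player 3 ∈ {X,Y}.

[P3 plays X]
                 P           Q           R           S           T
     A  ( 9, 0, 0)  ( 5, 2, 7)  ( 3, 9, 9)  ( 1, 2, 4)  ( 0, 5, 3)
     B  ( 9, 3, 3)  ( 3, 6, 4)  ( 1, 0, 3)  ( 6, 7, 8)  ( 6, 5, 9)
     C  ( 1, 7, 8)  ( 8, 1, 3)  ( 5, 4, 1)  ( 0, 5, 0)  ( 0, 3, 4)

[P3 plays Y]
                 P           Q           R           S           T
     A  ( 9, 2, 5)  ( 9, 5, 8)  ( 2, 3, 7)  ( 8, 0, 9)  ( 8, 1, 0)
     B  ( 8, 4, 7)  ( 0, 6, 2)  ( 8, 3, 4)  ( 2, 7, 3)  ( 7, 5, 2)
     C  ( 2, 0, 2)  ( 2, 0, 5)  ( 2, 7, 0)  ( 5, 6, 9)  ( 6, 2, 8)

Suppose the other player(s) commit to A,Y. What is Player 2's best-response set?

u_2(P vs A,Y) = 2
u_2(Q vs A,Y) = 5
u_2(R vs A,Y) = 3
u_2(S vs A,Y) = 0
u_2(T vs A,Y) = 1
max payoff 5 at {Q}

BR_2 = {Q}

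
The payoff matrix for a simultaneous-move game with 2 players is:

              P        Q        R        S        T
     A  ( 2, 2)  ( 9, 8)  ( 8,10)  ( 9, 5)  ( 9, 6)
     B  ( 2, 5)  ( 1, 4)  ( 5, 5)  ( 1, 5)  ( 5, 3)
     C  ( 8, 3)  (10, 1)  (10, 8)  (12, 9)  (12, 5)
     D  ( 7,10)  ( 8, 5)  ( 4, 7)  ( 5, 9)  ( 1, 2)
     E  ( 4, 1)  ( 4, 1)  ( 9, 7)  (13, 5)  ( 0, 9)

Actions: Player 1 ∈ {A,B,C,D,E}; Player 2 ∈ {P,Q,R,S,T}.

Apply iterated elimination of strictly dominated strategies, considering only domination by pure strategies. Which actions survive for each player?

P1 drop A (C beats it: P:8>2 Q:10>9 R:10>8 S:12>9 T:12>9)
P1 drop B (C beats it: P:8>2 Q:10>1 R:10>5 S:12>1 T:12>5)
P1 drop D (C beats it: P:8>7 Q:10>8 R:10>4 S:12>5 T:12>1)
P2 drop P (R beats it: C:8>3 E:7>1)
P2 drop Q (R beats it: C:8>1 E:7>1)
P1→{C,E} P2→{R,S,T}

Remaining: P1:{C,E} P2:{R,S,T}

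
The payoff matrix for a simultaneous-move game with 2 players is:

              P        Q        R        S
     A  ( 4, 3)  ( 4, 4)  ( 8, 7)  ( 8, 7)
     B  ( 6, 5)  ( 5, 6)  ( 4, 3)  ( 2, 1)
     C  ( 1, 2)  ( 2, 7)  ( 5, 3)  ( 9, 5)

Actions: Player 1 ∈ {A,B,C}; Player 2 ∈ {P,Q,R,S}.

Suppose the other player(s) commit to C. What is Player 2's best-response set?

BR_2 = {Q}

u_2(P vs C) = 2
u_2(Q vs C) = 7
u_2(R vs C) = 3
u_2(S vs C) = 5
max payoff 7 at {Q}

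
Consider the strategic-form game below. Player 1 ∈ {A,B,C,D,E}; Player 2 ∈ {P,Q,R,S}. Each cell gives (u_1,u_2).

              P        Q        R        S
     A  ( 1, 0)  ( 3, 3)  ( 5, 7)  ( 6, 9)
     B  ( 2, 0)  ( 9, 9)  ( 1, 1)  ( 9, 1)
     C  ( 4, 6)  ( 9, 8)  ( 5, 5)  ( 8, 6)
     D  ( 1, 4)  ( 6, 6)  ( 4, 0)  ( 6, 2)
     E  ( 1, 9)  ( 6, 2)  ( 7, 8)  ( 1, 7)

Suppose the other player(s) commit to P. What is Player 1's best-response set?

P1 best: {C}

u_1(A vs P) = 1
u_1(B vs P) = 2
u_1(C vs P) = 4
u_1(D vs P) = 1
u_1(E vs P) = 1
max payoff 4 at {C}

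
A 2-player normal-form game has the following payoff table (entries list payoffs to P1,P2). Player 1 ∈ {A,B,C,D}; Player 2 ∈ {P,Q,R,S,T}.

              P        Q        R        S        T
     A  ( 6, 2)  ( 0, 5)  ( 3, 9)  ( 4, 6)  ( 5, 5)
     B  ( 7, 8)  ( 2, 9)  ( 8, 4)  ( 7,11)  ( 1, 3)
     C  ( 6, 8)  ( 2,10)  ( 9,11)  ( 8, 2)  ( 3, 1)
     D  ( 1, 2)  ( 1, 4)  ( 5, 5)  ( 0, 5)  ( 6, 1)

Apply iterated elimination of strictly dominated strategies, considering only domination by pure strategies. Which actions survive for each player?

P2 drop P (Q beats it: A:5>2 B:9>8 C:10>8 D:4>2)
P2 drop T (R beats it: A:9>5 B:4>3 C:11>1 D:5>1)
P1 drop A (B beats it: Q:2>0 R:8>3 S:7>4)
P1 drop D (B beats it: Q:2>1 R:8>5 S:7>0)
P1→{B,C} P2→{Q,R,S}

Remaining: P1:{B,C} P2:{Q,R,S}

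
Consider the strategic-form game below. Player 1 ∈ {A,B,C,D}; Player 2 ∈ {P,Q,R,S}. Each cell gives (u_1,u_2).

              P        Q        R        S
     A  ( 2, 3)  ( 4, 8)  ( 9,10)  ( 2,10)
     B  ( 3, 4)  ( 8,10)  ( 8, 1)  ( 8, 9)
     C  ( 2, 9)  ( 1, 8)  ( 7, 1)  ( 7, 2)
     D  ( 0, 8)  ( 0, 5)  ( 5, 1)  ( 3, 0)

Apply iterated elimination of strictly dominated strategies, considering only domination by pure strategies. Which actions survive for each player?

Remaining: P1:{A,B} P2:{Q,R,S}

P1 drop C (B beats it: P:3>2 Q:8>1 R:8>7 S:8>7)
P1 drop D (B beats it: P:3>0 Q:8>0 R:8>5 S:8>3)
P2 drop P (Q beats it: A:8>3 B:10>4)
P1→{A,B} P2→{Q,R,S}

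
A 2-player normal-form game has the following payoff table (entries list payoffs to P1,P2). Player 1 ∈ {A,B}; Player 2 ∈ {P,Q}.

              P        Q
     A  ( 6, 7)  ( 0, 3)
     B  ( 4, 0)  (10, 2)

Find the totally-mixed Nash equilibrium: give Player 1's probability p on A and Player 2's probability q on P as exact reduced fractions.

(p,q) = (1/3, 5/6)

P1 indiff ⇒ q·6+(1-q)·0 = q·4+(1-q)·10 ⇒ q(2) = (1-q)(10) ⇒ q = 5/6
P2 indiff ⇒ p·7+(1-p)·0 = p·3+(1-p)·2 ⇒ p(4) = (1-p)(2) ⇒ p = 1/3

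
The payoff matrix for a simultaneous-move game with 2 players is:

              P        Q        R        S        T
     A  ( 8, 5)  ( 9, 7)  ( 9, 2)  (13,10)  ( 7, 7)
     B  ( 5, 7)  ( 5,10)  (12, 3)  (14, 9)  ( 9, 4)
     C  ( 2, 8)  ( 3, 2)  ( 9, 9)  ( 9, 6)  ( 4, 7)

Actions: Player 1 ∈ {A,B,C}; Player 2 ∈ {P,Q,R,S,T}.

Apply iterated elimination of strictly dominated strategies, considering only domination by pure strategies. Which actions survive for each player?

Remaining: P1:{A,B} P2:{Q,S}

P1 drop C (B beats it: P:5>2 Q:5>3 R:12>9 S:14>9 T:9>4)
P2 drop P (Q beats it: A:7>5 B:10>7)
P2 drop R (Q beats it: A:7>2 B:10>3)
P2 drop T (S beats it: A:10>7 B:9>4)
P1→{A,B} P2→{Q,S}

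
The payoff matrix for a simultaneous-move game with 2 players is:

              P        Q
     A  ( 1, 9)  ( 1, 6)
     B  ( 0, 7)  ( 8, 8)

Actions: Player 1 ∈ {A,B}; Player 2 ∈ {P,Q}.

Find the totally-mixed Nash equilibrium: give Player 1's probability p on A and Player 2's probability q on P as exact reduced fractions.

P1 indiff ⇒ q·1+(1-q)·1 = q·0+(1-q)·8 ⇒ q(1) = (1-q)(7) ⇒ q = 7/8
P2 indiff ⇒ p·9+(1-p)·7 = p·6+(1-p)·8 ⇒ p(3) = (1-p)(1) ⇒ p = 1/4

(p,q) = (1/4, 7/8)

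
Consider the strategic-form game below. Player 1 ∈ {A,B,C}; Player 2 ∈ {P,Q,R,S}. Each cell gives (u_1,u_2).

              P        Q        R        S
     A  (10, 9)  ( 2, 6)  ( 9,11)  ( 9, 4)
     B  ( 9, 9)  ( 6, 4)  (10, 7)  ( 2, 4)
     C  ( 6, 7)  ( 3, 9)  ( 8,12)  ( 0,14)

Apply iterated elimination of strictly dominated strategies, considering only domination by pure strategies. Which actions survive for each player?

P1 drop C (B beats it: P:9>6 Q:6>3 R:10>8 S:2>0)
P2 drop Q (P beats it: A:9>6 B:9>4)
P2 drop S (P beats it: A:9>4 B:9>4)
P1→{A,B} P2→{P,R}

IESDS → P1:{A,B} P2:{P,R}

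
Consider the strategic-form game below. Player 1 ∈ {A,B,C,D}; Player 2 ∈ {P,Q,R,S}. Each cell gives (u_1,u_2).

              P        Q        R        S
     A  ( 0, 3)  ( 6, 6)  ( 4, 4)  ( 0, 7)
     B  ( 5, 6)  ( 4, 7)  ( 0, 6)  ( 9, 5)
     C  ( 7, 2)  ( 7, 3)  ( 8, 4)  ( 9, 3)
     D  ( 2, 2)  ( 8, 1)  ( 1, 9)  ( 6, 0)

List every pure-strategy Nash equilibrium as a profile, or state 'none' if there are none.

(A,P): not NE [P1→C gives 7>0; P2→S gives 7>3]
(A,Q): not NE [P1→D gives 8>6; P2→S gives 7>6]
(A,R): not NE [P1→C gives 8>4; P2→S gives 7>4]
(A,S): not NE [P1→C gives 9>0]
(B,P): not NE [P1→C gives 7>5; P2→Q gives 7>6]
(B,Q): not NE [P1→D gives 8>4]
(B,R): not NE [P1→C gives 8>0; P2→Q gives 7>6]
(B,S): not NE [P2→Q gives 7>5]
(C,P): not NE [P2→R gives 4>2]
(C,Q): not NE [P1→D gives 8>7; P2→R gives 4>3]
(C,R): NE
(C,S): not NE [P2→R gives 4>3]
(D,P): not NE [P1→C gives 7>2; P2→R gives 9>2]
(D,Q): not NE [P2→R gives 9>1]
(D,R): not NE [P1→C gives 8>1]
(D,S): not NE [P1→C gives 9>6; P2→R gives 9>0]

PSNE = {(C,R)}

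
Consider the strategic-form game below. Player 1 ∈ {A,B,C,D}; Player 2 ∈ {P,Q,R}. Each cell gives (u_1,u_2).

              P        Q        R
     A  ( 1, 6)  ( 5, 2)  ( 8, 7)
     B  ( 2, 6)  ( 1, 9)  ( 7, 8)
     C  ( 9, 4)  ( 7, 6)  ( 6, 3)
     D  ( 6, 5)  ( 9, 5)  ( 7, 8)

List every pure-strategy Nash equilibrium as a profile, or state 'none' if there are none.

(A,P): not NE [P1→C gives 9>1; P2→R gives 7>6]
(A,Q): not NE [P1→D gives 9>5; P2→R gives 7>2]
(A,R): NE
(B,P): not NE [P1→C gives 9>2; P2→Q gives 9>6]
(B,Q): not NE [P1→D gives 9>1]
(B,R): not NE [P1→A gives 8>7; P2→Q gives 9>8]
(C,P): not NE [P2→Q gives 6>4]
(C,Q): not NE [P1→D gives 9>7]
(C,R): not NE [P1→A gives 8>6; P2→Q gives 6>3]
(D,P): not NE [P1→C gives 9>6; P2→R gives 8>5]
(D,Q): not NE [P2→R gives 8>5]
(D,R): not NE [P1→A gives 8>7]

PSNE = {(A,R)}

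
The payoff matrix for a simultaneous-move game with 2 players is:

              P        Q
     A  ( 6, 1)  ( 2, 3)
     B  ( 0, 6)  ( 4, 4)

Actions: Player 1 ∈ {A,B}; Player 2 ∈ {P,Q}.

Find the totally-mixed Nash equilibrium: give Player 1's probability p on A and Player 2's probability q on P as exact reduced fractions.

(p,q) = (1/2, 1/4)

P1 indiff ⇒ q·6+(1-q)·2 = q·0+(1-q)·4 ⇒ q(6) = (1-q)(2) ⇒ q = 1/4
P2 indiff ⇒ p·1+(1-p)·6 = p·3+(1-p)·4 ⇒ p(-2) = (1-p)(-2) ⇒ p = 1/2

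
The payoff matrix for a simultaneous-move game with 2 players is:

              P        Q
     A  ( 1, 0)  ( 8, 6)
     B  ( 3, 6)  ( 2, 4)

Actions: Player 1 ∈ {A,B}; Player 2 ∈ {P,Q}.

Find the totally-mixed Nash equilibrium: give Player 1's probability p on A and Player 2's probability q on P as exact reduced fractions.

P1 indiff ⇒ q·1+(1-q)·8 = q·3+(1-q)·2 ⇒ q(-2) = (1-q)(-6) ⇒ q = 3/4
P2 indiff ⇒ p·0+(1-p)·6 = p·6+(1-p)·4 ⇒ p(-6) = (1-p)(-2) ⇒ p = 1/4

p=1/4, q=3/4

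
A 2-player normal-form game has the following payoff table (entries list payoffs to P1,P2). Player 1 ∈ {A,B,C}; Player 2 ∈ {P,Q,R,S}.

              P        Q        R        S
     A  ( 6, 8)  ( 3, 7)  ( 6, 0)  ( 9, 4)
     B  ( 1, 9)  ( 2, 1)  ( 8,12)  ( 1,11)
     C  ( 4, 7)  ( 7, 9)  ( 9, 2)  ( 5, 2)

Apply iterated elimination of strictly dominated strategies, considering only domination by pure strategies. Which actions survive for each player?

IESDS → P1:{A,C} P2:{P,Q}

P1 drop B (C beats it: P:4>1 Q:7>2 R:9>8 S:5>1)
P2 drop R (P beats it: A:8>0 C:7>2)
P2 drop S (P beats it: A:8>4 C:7>2)
P1→{A,C} P2→{P,Q}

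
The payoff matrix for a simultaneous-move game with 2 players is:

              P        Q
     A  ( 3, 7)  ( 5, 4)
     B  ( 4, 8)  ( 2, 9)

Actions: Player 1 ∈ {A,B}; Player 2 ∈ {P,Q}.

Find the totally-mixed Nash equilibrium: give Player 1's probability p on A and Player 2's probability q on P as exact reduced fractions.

P1 mixes 1/4 on A; P2 mixes 3/4 on P

P1 indiff ⇒ q·3+(1-q)·5 = q·4+(1-q)·2 ⇒ q(-1) = (1-q)(-3) ⇒ q = 3/4
P2 indiff ⇒ p·7+(1-p)·8 = p·4+(1-p)·9 ⇒ p(3) = (1-p)(1) ⇒ p = 1/4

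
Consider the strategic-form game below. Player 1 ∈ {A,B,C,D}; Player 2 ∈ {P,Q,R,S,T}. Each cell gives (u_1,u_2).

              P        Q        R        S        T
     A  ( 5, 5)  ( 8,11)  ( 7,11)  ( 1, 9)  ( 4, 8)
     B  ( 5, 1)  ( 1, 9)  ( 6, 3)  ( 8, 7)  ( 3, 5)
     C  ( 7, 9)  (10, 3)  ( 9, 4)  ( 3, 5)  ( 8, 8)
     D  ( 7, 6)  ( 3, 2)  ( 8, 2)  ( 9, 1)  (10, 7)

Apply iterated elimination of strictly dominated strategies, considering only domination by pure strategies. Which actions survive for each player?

Survivors P1:{C,D} P2:{P,T}

P1 drop A (C beats it: P:7>5 Q:10>8 R:9>7 S:3>1 T:8>4)
P1 drop B (D beats it: P:7>5 Q:3>1 R:8>6 S:9>8 T:10>3)
P2 drop Q (P beats it: C:9>3 D:6>2)
P2 drop R (P beats it: C:9>4 D:6>2)
P2 drop S (P beats it: C:9>5 D:6>1)
P1→{C,D} P2→{P,T}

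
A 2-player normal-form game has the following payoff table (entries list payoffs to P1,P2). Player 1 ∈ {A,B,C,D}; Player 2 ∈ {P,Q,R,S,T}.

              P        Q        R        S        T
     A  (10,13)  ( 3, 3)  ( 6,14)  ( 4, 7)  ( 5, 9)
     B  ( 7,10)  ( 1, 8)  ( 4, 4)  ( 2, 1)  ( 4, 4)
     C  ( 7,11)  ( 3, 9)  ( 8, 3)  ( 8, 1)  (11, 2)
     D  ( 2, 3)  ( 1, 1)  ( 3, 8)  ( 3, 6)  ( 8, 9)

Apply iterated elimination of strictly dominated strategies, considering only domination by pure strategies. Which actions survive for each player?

P1 drop B (A beats it: P:10>7 Q:3>1 R:6>4 S:4>2 T:5>4)
P1 drop D (C beats it: P:7>2 Q:3>1 R:8>3 S:8>3 T:11>8)
P2 drop Q (P beats it: A:13>3 C:11>9)
P2 drop S (P beats it: A:13>7 C:11>1)
P2 drop T (P beats it: A:13>9 C:11>2)
P1→{A,C} P2→{P,R}

IESDS → P1:{A,C} P2:{P,R}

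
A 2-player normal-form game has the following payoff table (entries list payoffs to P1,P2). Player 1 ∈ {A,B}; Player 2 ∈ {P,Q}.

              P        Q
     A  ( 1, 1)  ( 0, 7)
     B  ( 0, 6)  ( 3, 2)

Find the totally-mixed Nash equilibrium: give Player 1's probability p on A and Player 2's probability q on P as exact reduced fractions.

P1 indiff ⇒ q·1+(1-q)·0 = q·0+(1-q)·3 ⇒ q(1) = (1-q)(3) ⇒ q = 3/4
P2 indiff ⇒ p·1+(1-p)·6 = p·7+(1-p)·2 ⇒ p(-6) = (1-p)(-4) ⇒ p = 2/5

P1 mixes 2/5 on A; P2 mixes 3/4 on P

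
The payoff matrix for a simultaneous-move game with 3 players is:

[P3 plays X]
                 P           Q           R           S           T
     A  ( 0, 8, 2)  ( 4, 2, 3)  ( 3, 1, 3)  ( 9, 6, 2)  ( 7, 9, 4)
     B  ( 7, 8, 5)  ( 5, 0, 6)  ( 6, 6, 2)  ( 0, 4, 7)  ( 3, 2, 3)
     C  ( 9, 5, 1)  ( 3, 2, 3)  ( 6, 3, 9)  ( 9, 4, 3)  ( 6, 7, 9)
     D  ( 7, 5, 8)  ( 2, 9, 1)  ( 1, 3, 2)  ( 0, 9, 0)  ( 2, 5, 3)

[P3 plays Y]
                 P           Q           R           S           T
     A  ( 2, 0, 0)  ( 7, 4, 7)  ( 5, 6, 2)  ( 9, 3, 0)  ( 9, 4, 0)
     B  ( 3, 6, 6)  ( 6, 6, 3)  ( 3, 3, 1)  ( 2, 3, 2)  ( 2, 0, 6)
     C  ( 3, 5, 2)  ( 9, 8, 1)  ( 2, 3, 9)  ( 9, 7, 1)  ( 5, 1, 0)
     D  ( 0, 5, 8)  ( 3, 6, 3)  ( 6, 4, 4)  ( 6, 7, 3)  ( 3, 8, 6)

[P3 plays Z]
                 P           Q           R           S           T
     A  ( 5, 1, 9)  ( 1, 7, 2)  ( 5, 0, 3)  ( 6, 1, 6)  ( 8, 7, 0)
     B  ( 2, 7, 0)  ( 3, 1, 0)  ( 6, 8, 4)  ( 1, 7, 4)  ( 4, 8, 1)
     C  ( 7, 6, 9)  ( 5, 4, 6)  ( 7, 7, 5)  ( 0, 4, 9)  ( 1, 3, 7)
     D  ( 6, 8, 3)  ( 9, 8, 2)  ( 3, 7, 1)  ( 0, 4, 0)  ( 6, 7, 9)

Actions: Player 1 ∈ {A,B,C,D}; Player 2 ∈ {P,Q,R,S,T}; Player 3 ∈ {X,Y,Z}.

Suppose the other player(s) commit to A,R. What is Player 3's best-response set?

u_3(X vs A,R) = 3
u_3(Y vs A,R) = 2
u_3(Z vs A,R) = 3
max payoff 3 at {X,Z}

argmax u_3 = {X,Z}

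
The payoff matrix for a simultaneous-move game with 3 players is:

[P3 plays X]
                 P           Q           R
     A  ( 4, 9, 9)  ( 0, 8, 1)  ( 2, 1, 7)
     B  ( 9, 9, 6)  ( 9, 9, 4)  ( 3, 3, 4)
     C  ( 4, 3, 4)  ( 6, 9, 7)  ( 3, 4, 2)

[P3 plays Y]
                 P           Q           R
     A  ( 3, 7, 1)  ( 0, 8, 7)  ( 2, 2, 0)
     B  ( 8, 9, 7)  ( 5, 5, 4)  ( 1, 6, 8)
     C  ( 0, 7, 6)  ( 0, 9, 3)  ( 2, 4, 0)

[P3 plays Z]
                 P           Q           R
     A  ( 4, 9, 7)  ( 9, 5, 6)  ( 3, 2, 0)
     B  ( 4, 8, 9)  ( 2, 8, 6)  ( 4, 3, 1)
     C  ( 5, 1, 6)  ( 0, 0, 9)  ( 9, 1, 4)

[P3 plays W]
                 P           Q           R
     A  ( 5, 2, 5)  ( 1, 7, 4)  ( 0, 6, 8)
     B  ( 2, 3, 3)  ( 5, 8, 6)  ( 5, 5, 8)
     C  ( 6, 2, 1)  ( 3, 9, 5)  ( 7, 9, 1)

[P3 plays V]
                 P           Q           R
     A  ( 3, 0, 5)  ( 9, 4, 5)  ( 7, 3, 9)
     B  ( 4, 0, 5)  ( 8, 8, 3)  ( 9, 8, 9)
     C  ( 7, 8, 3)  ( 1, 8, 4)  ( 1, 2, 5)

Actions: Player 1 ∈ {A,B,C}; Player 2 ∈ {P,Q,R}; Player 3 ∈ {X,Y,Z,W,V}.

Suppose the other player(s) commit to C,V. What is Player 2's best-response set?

u_2(P vs C,V) = 8
u_2(Q vs C,V) = 8
u_2(R vs C,V) = 2
max payoff 8 at {P,Q}

argmax u_2 = {P,Q}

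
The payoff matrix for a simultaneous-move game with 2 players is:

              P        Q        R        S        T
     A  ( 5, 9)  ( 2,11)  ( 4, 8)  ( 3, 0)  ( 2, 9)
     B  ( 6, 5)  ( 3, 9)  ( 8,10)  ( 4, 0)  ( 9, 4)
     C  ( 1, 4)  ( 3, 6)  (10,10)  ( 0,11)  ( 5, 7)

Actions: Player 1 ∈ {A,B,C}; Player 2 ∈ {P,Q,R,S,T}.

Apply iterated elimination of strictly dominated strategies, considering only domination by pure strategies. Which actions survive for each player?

IESDS → P1:{B,C} P2:{R,S}

P1 drop A (B beats it: P:6>5 Q:3>2 R:8>4 S:4>3 T:9>2)
P2 drop P (Q beats it: B:9>5 C:6>4)
P2 drop Q (R beats it: B:10>9 C:10>6)
P2 drop T (R beats it: B:10>4 C:10>7)
P1→{B,C} P2→{R,S}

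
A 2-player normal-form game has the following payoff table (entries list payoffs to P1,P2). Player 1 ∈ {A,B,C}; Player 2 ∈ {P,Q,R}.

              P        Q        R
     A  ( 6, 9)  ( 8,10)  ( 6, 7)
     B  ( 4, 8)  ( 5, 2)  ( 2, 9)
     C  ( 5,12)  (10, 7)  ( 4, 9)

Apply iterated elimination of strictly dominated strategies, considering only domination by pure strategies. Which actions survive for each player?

IESDS → P1:{A,C} P2:{P,Q}

P1 drop B (A beats it: P:6>4 Q:8>5 R:6>2)
P2 drop R (P beats it: A:9>7 C:12>9)
P1→{A,C} P2→{P,Q}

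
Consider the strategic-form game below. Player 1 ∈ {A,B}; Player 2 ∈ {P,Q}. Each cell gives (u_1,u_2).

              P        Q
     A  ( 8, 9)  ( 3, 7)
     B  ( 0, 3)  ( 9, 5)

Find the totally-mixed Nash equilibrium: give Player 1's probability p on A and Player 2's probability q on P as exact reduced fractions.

P1 indiff ⇒ q·8+(1-q)·3 = q·0+(1-q)·9 ⇒ q(8) = (1-q)(6) ⇒ q = 3/7
P2 indiff ⇒ p·9+(1-p)·3 = p·7+(1-p)·5 ⇒ p(2) = (1-p)(2) ⇒ p = 1/2

p=1/2, q=3/7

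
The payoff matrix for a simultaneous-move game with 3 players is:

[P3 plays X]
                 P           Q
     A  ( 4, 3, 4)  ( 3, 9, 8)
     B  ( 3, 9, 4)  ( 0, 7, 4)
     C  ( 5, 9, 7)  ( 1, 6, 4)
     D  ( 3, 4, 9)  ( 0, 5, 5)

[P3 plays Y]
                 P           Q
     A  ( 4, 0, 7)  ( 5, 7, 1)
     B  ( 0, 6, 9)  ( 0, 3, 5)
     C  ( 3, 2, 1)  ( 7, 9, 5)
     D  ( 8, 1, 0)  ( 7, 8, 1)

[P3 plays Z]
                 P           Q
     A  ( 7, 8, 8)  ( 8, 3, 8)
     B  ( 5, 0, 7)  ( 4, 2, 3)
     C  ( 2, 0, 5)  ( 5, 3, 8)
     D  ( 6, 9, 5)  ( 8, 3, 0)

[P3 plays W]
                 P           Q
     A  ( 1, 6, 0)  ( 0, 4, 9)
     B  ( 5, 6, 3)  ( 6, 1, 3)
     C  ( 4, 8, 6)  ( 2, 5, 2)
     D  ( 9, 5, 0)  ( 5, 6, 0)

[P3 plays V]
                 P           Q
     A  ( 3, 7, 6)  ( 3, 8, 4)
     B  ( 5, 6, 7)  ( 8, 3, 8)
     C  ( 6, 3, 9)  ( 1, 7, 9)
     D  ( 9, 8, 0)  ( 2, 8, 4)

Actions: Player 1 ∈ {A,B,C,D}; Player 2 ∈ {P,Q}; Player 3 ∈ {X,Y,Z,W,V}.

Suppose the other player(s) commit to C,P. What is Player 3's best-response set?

u_3(X vs C,P) = 7
u_3(Y vs C,P) = 1
u_3(Z vs C,P) = 5
u_3(W vs C,P) = 6
u_3(V vs C,P) = 9
max payoff 9 at {V}

argmax u_3 = {V}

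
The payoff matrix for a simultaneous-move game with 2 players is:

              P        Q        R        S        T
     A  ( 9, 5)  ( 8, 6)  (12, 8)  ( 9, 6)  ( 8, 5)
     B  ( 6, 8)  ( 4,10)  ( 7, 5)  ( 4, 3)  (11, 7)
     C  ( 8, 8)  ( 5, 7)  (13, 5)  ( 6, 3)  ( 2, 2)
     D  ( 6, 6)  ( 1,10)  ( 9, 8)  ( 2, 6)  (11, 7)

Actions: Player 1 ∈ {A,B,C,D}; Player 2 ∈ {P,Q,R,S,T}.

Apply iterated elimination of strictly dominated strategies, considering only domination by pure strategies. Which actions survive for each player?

P2 drop S (R beats it: A:8>6 B:5>3 C:5>3 D:8>6)
P2 drop T (Q beats it: A:6>5 B:10>7 C:7>2 D:10>7)
P1 drop B (A beats it: P:9>6 Q:8>4 R:12>7)
P1 drop D (A beats it: P:9>6 Q:8>1 R:12>9)
P1→{A,C} P2→{P,Q,R}

Survivors P1:{A,C} P2:{P,Q,R}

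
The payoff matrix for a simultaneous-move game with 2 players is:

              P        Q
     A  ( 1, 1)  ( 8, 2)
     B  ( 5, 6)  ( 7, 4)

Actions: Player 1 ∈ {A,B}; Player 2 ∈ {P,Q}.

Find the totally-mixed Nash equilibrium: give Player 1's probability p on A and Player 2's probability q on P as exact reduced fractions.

(p,q) = (2/3, 1/5)

P1 indiff ⇒ q·1+(1-q)·8 = q·5+(1-q)·7 ⇒ q(-4) = (1-q)(-1) ⇒ q = 1/5
P2 indiff ⇒ p·1+(1-p)·6 = p·2+(1-p)·4 ⇒ p(-1) = (1-p)(-2) ⇒ p = 2/3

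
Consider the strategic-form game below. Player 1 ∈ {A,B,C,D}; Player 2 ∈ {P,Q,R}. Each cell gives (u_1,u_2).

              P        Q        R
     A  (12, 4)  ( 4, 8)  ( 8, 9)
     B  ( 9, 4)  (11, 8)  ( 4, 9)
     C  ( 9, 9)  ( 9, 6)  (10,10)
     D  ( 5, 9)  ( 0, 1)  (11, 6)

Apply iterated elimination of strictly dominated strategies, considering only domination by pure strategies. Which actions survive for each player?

Remaining: P1:{A,C,D} P2:{P,R}

P2 drop Q (R beats it: A:9>8 B:9>8 C:10>6 D:6>1)
P1 drop B (A beats it: P:12>9 R:8>4)
P1→{A,C,D} P2→{P,R}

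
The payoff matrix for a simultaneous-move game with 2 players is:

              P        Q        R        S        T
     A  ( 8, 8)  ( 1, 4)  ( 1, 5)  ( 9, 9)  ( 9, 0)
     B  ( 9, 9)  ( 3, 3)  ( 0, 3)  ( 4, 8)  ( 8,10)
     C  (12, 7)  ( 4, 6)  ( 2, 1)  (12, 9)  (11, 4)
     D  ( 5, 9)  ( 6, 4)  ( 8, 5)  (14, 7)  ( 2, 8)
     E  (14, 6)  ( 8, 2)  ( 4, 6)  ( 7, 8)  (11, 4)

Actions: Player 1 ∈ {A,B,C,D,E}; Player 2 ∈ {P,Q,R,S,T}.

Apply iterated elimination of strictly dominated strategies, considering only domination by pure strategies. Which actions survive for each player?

IESDS → P1:{C,D,E} P2:{P,S}

P1 drop A (C beats it: P:12>8 Q:4>1 R:2>1 S:12>9 T:11>9)
P1 drop B (C beats it: P:12>9 Q:4>3 R:2>0 S:12>4 T:11>8)
P2 drop Q (P beats it: C:7>6 D:9>4 E:6>2)
P2 drop R (S beats it: C:9>1 D:7>5 E:8>6)
P2 drop T (P beats it: C:7>4 D:9>8 E:6>4)
P1→{C,D,E} P2→{P,S}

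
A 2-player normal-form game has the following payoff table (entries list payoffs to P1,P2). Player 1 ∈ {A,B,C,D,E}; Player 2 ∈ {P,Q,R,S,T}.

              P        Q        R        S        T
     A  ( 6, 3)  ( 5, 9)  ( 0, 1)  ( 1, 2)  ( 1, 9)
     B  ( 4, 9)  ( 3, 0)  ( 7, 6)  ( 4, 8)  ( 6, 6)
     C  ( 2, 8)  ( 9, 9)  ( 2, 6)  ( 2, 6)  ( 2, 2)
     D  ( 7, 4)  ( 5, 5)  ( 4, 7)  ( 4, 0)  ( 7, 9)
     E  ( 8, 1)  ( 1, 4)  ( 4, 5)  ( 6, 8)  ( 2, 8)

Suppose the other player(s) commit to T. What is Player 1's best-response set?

u_1(A vs T) = 1
u_1(B vs T) = 6
u_1(C vs T) = 2
u_1(D vs T) = 7
u_1(E vs T) = 2
max payoff 7 at {D}

argmax u_1 = {D}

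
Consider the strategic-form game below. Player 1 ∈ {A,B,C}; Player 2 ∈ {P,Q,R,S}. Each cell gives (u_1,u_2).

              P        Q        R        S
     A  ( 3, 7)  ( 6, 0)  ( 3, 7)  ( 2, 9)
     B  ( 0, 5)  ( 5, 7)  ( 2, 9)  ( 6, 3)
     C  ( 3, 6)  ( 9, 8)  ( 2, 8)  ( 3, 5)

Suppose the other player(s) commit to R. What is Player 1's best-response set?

u_1(A vs R) = 3
u_1(B vs R) = 2
u_1(C vs R) = 2
max payoff 3 at {A}

P1 best: {A}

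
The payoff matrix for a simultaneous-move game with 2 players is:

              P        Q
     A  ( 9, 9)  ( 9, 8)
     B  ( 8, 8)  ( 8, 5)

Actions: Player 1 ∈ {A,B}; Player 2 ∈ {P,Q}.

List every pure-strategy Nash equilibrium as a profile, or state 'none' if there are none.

(A,P): NE
(A,Q): not NE [P2→P gives 9>8]
(B,P): not NE [P1→A gives 9>8]
(B,Q): not NE [P1→A gives 9>8; P2→P gives 8>5]

PSNE = {(A,P)}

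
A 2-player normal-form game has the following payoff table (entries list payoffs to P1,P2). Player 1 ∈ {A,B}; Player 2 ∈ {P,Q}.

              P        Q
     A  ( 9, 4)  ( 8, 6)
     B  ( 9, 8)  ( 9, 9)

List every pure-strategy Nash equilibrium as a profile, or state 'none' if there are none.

(A,P): not NE [P2→Q gives 6>4]
(A,Q): not NE [P1→B gives 9>8]
(B,P): not NE [P2→Q gives 9>8]
(B,Q): NE

Nash profiles: (B,Q)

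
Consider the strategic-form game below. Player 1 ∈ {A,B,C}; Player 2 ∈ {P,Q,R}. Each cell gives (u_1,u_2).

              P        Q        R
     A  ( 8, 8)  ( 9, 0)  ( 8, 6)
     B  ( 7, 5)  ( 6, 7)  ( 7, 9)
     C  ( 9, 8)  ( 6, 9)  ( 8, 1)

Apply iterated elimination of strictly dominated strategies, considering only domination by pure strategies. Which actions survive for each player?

Survivors P1:{A,C} P2:{P,Q}

P1 drop B (A beats it: P:8>7 Q:9>6 R:8>7)
P2 drop R (P beats it: A:8>6 C:8>1)
P1→{A,C} P2→{P,Q}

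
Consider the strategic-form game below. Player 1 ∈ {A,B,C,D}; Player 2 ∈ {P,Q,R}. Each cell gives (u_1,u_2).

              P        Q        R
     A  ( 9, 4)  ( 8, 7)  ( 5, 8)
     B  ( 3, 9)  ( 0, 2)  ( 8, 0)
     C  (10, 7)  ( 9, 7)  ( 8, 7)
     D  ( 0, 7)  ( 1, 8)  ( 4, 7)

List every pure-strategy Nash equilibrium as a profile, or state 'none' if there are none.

(A,P): not NE [P1→C gives 10>9; P2→R gives 8>4]
(A,Q): not NE [P1→C gives 9>8; P2→R gives 8>7]
(A,R): not NE [P1→C gives 8>5]
(B,P): not NE [P1→C gives 10>3]
(B,Q): not NE [P1→C gives 9>0; P2→P gives 9>2]
(B,R): not NE [P2→P gives 9>0]
(C,P): NE
(C,Q): NE
(C,R): NE
(D,P): not NE [P1→C gives 10>0; P2→Q gives 8>7]
(D,Q): not NE [P1→C gives 9>1]
(D,R): not NE [P1→C gives 8>4; P2→Q gives 8>7]

Nash profiles: (C,P), (C,Q), (C,R)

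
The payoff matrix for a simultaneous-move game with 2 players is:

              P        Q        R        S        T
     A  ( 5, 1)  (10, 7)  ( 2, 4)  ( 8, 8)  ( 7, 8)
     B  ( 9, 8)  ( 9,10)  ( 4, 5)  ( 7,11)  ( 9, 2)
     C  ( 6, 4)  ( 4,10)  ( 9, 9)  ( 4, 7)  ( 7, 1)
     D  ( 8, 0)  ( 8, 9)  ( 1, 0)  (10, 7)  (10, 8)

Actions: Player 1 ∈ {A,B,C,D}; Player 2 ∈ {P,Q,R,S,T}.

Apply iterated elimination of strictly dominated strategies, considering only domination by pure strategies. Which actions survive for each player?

Survivors P1:{A,B,D} P2:{Q,S,T}

P2 drop P (Q beats it: A:7>1 B:10>8 C:10>4 D:9>0)
P2 drop R (Q beats it: A:7>4 B:10>5 C:10>9 D:9>0)
P1 drop C (B beats it: Q:9>4 S:7>4 T:9>7)
P1→{A,B,D} P2→{Q,S,T}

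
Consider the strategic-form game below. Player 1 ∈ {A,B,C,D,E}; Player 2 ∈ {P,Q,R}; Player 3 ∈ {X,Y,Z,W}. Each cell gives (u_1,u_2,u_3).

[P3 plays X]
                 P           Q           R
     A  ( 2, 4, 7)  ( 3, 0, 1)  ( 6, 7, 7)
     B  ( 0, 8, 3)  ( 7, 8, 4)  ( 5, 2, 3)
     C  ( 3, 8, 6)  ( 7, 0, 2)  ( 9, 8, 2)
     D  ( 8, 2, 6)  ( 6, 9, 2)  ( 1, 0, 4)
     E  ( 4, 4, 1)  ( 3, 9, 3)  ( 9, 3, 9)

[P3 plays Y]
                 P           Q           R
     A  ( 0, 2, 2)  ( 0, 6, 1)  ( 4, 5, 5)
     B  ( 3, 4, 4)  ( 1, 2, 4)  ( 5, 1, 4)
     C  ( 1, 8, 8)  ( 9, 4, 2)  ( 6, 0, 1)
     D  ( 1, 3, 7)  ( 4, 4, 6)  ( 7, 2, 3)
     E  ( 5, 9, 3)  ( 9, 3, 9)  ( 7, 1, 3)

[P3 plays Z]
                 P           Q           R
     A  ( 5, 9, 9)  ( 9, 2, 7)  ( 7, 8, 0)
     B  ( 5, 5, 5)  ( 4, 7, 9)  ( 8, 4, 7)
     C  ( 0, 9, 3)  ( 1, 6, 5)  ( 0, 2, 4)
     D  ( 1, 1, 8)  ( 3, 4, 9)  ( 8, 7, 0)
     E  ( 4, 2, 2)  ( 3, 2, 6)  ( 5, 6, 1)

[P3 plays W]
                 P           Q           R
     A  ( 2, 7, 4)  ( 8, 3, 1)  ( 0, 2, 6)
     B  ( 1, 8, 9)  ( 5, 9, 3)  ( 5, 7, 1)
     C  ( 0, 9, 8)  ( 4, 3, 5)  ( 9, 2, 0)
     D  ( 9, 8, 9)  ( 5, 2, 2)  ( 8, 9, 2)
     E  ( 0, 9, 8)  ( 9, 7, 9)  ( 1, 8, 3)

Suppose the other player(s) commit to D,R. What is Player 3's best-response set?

u_3(X vs D,R) = 4
u_3(Y vs D,R) = 3
u_3(Z vs D,R) = 0
u_3(W vs D,R) = 2
max payoff 4 at {X}

P3 best: {X}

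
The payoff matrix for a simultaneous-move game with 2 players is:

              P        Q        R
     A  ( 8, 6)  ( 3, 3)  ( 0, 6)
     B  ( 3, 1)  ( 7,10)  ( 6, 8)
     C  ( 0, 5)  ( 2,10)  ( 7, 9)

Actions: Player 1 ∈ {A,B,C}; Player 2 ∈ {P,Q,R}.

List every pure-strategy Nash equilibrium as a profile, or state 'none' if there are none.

(A,P): NE
(A,Q): not NE [P1→B gives 7>3; P2→R gives 6>3]
(A,R): not NE [P1→C gives 7>0]
(B,P): not NE [P1→A gives 8>3; P2→Q gives 10>1]
(B,Q): NE
(B,R): not NE [P1→C gives 7>6; P2→Q gives 10>8]
(C,P): not NE [P1→A gives 8>0; P2→Q gives 10>5]
(C,Q): not NE [P1→B gives 7>2]
(C,R): not NE [P2→Q gives 10>9]

NE set: (A,P), (B,Q)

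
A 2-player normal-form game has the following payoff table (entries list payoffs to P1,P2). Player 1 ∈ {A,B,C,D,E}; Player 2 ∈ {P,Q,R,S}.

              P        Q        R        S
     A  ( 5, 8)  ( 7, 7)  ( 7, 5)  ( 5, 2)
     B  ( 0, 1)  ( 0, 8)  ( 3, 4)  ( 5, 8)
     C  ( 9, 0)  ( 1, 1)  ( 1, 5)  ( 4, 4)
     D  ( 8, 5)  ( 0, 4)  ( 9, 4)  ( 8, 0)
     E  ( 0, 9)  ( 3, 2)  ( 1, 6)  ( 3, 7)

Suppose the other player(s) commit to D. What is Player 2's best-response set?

P2 best: {P}

u_2(P vs D) = 5
u_2(Q vs D) = 4
u_2(R vs D) = 4
u_2(S vs D) = 0
max payoff 5 at {P}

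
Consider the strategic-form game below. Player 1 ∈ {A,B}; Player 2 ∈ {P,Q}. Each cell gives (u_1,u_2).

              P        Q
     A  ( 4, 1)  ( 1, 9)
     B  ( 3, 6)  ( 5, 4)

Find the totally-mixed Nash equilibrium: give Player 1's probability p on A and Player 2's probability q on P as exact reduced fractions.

(p,q) = (1/5, 4/5)

P1 indiff ⇒ q·4+(1-q)·1 = q·3+(1-q)·5 ⇒ q(1) = (1-q)(4) ⇒ q = 4/5
P2 indiff ⇒ p·1+(1-p)·6 = p·9+(1-p)·4 ⇒ p(-8) = (1-p)(-2) ⇒ p = 1/5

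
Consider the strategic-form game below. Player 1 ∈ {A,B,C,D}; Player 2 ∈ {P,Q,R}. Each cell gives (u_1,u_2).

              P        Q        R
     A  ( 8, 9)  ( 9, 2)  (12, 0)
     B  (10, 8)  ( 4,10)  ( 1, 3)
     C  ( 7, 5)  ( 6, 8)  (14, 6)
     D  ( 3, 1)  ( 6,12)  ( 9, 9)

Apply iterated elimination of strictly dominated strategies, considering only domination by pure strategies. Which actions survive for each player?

P1 drop D (A beats it: P:8>3 Q:9>6 R:12>9)
P2 drop R (Q beats it: A:2>0 B:10>3 C:8>6)
P1 drop C (A beats it: P:8>7 Q:9>6)
P1→{A,B} P2→{P,Q}

Survivors P1:{A,B} P2:{P,Q}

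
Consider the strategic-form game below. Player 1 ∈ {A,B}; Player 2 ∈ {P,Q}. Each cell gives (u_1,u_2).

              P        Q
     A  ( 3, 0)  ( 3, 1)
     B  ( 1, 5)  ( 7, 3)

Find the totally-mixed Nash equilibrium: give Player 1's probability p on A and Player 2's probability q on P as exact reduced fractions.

p=2/3, q=2/3

P1 indiff ⇒ q·3+(1-q)·3 = q·1+(1-q)·7 ⇒ q(2) = (1-q)(4) ⇒ q = 2/3
P2 indiff ⇒ p·0+(1-p)·5 = p·1+(1-p)·3 ⇒ p(-1) = (1-p)(-2) ⇒ p = 2/3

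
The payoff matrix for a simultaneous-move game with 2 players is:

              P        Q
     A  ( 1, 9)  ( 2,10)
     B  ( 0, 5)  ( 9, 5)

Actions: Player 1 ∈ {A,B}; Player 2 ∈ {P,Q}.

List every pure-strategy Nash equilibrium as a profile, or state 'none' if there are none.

NE set: (B,Q)

(A,P): not NE [P2→Q gives 10>9]
(A,Q): not NE [P1→B gives 9>2]
(B,P): not NE [P1→A gives 1>0]
(B,Q): NE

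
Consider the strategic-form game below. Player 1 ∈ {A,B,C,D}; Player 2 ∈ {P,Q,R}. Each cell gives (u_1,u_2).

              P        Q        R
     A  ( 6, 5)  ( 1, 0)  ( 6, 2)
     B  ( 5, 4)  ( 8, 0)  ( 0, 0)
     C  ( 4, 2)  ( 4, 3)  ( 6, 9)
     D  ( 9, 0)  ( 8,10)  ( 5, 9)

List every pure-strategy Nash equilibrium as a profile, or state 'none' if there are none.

PSNE = {(C,R), (D,Q)}

(A,P): not NE [P1→D gives 9>6]
(A,Q): not NE [P1→D gives 8>1; P2→P gives 5>0]
(A,R): not NE [P2→P gives 5>2]
(B,P): not NE [P1→D gives 9>5]
(B,Q): not NE [P2→P gives 4>0]
(B,R): not NE [P1→C gives 6>0; P2→P gives 4>0]
(C,P): not NE [P1→D gives 9>4; P2→R gives 9>2]
(C,Q): not NE [P1→D gives 8>4; P2→R gives 9>3]
(C,R): NE
(D,P): not NE [P2→Q gives 10>0]
(D,Q): NE
(D,R): not NE [P1→C gives 6>5; P2→Q gives 10>9]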